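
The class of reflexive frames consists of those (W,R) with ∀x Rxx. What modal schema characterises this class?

□r → r

A defining formula is □r → r (the T axiom).
Suppose □r→r is valid. At any x set V(r)={w : Rxw}. Then □r holds at x, so r holds at x, i.e. Rxx.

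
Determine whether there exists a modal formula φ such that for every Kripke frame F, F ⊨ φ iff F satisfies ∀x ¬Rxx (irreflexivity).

No

Modal frame validity is preserved under surjective bounded morphisms.
The 2-cycle (worlds w0,w1 with w0→w1→w0) is irreflexive, and the map sending every world to a single reflexive point • is a surjective bounded morphism (forth: every edge maps to (•,•); back: every world has a successor). So any modal formula valid on the 2-cycle is also valid on the reflexive point, which is not irreflexive.
Hence irreflexivity is not modally definable.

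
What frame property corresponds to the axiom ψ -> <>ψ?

Equivalently (dual form): □ψ → ψ.
Suppose □ψ→ψ is valid. At any x set V(ψ)={w : Rxw}. Then □ψ holds at x, so ψ holds at x, i.e. Rxx.

reflexivity: forall x Rxx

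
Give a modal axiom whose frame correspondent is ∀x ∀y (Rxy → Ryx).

The condition is symmetry. The B schema ψ → □◇ψ defines it.
Suppose ψ→□◇ψ is valid. Take Rxy and set V(ψ)={x}. Then ψ at x, so □◇ψ at x, so ◇ψ at y, so some z with Ryz has ψ; z=x, i.e. Ryx.

ψ → □◇ψ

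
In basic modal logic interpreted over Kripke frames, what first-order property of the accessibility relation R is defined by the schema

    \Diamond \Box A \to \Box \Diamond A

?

This is the .2 axiom.
Its frame correspondent is convergence — \forall x \forall y \forall z (Rxy \wedge Rxz \to \exists w (Ryw \wedge Rzw)).

Convergence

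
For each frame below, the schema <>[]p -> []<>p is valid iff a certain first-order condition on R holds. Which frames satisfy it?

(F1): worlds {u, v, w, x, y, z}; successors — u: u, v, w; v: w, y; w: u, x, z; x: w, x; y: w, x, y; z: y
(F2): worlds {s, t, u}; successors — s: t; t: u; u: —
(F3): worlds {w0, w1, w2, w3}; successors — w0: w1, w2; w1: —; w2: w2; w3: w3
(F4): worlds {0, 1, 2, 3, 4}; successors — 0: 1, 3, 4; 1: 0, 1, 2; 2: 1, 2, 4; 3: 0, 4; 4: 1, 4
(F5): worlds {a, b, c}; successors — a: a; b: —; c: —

Frame correspondent (Sahlqvist): forall x forall y forall z (Rxy & Rxz -> exists w (Ryw & Rzw)) — i.e. convergence.
(F1): fails — Ruv and Ruw but v and w have no common successor.
(F2): fails — Rtu and Rtu but u and u have no common successor.
(F3): fails — Rw0w1 and Rw0w1 but w1 and w1 have no common successor.
(F4): condition met.
(F5): condition met.

(F4), (F5)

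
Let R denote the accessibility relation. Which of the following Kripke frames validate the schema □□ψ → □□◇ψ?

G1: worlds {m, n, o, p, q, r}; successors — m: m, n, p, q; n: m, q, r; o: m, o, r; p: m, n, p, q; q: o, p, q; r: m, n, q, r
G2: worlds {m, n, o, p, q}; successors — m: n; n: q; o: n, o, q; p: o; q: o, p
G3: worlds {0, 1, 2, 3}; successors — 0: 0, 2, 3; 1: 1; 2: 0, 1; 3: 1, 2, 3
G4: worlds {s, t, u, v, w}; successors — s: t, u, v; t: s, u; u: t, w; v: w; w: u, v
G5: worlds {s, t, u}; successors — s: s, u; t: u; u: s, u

G1, G3, G5

This is the axiom for a generalized confluence (Geach) condition; its first-order frame correspondent is ∀x ∀z (xR²z → ∃w (xR²w ∧ zRw)).
G1: satisfies the condition.
G2: fails — mR²q but no w with mR²w and qRw.
G3: satisfies the condition.
G4: fails — uR²u but no w* with uR²w* and uRw*.
G5: satisfies the condition.
Valid on: G1, G3, G5.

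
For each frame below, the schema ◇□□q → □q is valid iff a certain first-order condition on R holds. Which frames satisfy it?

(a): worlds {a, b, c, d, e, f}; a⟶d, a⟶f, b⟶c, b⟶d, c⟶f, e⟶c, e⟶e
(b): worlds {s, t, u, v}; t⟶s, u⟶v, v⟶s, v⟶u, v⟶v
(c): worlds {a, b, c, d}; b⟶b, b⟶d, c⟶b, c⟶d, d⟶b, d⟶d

This is the axiom for a generalized confluence (Geach) condition; its first-order frame correspondent is ∀x ∀y ∀z ((xRy ∧ xRz) → ∃w (yR²w ∧ z = w)).
(a): fails — aRd, aRd but no w with dR²w and d=w.
(b): fails — tRs, tRs but no w with sR²w and s=w.
(c): satisfies the condition.

(c)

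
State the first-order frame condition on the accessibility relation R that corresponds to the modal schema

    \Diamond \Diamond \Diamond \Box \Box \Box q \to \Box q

\forall x \forall y \forall z ((x R^3 y \wedge xRz) \to \exists w (y R^3 w \wedge z = w))

This is a Sahlqvist (Geach-type) schema ◇^3□^3q → □^1◇^0q.
Minimal-valuation argument: fix x; take any y with xR^3y and any z with xR^1z. Set V(q) to the set of worlds R-reachable from y in exactly 3 steps. Then □^3q holds at y, so the antecedent holds at x; validity forces ◇^0q at z, giving a w with zR^0w and yR^3w.
First-order correspondent: \forall x \forall y \forall z ((x R^3 y \wedge xRz) \to \exists w (y R^3 w \wedge z = w)).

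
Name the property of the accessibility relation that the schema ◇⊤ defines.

Seriality

This schema is equivalent to the D axiom □A → ◇A.
It corresponds to seriality: ∀x ∃y Rxy.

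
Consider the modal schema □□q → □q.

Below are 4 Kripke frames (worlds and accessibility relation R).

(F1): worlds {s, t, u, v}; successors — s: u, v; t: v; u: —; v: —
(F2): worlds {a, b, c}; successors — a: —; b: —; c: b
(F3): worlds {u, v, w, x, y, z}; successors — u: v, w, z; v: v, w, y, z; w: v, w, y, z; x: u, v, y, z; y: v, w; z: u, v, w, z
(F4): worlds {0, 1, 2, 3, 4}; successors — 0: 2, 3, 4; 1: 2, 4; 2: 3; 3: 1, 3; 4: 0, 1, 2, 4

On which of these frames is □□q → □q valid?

This is the axiom for density; its first-order frame correspondent is ∀x ∀y (Rxy → ∃z (Rxz ∧ Rzy)).
(F1): fails — Rsu but no z with Rsz and Rzu.
(F2): fails — Rcb but no z with Rcz and Rzb.
(F3): satisfies the condition.
(F4): satisfies the condition.

(F3), (F4)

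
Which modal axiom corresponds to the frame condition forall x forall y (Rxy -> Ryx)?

This is symmetry; the standard corresponding axiom is B: r → □◇r.
Suppose r→□◇r is valid. Take Rxy and set V(r)={x}. Then r at x, so □◇r at x, so ◇r at y, so some z with Ryz has r; z=x, i.e. Ryx.

r → □◇r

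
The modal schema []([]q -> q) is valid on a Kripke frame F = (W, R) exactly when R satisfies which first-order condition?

shift-reflexivity

Suppose □(□q→q) is valid. Take Rxy and set V(q)={w : Ryw}. Then at y, □q holds; since □(□q→q) at x, □q→q at y, so q at y, i.e. Ryy.
Conversely, any frame satisfying forall x forall y (Rxy -> Ryy) validates the schema.
So the correspondent is shift-reflexivity.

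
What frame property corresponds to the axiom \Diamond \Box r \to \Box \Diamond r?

convergence

This schema is the .2 axiom.
It corresponds to convergence: \forall x \forall y \forall z (Rxy \wedge Rxz \to \exists w (Ryw \wedge Rzw)).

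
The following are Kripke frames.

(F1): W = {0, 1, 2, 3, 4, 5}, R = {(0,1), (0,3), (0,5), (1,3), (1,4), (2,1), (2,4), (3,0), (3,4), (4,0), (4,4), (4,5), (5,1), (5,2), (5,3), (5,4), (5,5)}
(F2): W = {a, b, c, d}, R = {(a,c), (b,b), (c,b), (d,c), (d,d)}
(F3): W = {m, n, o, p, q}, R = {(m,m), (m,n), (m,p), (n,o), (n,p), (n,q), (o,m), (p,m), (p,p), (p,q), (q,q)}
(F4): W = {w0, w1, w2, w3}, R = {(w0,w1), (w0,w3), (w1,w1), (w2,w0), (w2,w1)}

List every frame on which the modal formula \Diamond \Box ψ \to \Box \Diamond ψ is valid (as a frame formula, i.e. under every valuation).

(F1)

The schema corresponds to convergence: \forall x \forall y \forall z (Rxy \wedge Rxz \to \exists w (Ryw \wedge Rzw)).
(F1): condition met.
(F2): fails — Rdc and Rdd but c and d have no common successor.
(F3): fails — Rno and Rnq but o and q have no common successor.
(F4): fails — Rw0w1 and Rw0w3 but w1 and w3 have no common successor.
Valid on: (F1).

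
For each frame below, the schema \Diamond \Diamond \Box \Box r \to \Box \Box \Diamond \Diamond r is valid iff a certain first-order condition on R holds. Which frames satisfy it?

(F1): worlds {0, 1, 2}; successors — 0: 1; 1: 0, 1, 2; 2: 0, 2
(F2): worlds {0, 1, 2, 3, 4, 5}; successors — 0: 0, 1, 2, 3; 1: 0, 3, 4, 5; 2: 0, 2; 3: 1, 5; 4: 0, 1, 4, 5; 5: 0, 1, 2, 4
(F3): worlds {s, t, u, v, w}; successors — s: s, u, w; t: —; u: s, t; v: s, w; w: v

(F1), (F2)

The schema corresponds to a generalized confluence (Geach) condition: \forall x \forall y \forall z ((x R^2 y \wedge x R^2 z) \to \exists w (y R^2 w \wedge z R^2 w)).
(F1): satisfies the condition.
(F2): satisfies the condition.
(F3): fails — sR²s, sR²t but no w* with sR²w* and tR²w*.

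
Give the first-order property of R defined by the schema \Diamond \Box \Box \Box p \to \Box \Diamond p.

\forall x \forall y \forall z ((xRy \wedge xRz) \to \exists w (y R^3 w \wedge zRw))

This is a Sahlqvist (Geach-type) schema ◇^1□^3p → □^1◇^1p.
Minimal-valuation argument: fix x; take any y with xR^1y and any z with xR^1z. Set V(p) to the set of worlds R-reachable from y in exactly 3 steps. Then □^3p holds at y, so the antecedent holds at x; validity forces ◇^1p at z, giving a w with zR^1w and yR^3w.
First-order correspondent: \forall x \forall y \forall z ((xRy \wedge xRz) \to \exists w (y R^3 w \wedge zRw)).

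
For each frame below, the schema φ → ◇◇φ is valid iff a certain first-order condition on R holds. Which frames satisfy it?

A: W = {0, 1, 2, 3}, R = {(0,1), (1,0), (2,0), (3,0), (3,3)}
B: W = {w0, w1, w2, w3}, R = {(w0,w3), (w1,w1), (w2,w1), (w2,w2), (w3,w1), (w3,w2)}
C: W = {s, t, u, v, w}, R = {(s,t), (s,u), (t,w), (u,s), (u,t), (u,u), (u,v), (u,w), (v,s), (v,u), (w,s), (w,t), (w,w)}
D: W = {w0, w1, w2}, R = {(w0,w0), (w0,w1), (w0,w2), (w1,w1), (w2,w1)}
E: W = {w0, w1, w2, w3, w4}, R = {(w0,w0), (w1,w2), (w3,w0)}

Frame correspondent (Sahlqvist): ∀x ∃w (x = w ∧ xR²w) — i.e. a generalized confluence (Geach) condition.
A: fails — at 2 but no w with 2=w and 2R²w.
B: fails — at w0 but no w with w0=w and w0R²w.
C: holds.
D: fails — at w2 but no w with w2=w and w2R²w.
E: fails — at w1 but no w with w1=w and w1R²w.

C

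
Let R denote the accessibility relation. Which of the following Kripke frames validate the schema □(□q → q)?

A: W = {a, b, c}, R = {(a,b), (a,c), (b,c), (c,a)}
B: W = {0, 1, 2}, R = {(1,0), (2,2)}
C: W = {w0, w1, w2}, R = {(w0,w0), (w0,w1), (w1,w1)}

This is the axiom for shift-reflexivity; its first-order frame correspondent is ∀x ∀y (Rxy → Ryy).
A: fails — Rac but not Rcc.
B: fails — R10 but not R00.
C: satisfies the condition.
Valid on: C.

C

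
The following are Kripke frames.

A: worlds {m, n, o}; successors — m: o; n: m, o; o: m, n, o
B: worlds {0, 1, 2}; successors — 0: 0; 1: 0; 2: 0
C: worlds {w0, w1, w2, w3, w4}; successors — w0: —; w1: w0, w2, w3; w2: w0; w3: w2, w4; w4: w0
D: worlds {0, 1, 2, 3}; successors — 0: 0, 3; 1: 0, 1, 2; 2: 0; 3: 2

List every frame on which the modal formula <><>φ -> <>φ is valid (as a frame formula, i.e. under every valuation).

B

This is the axiom for transitivity; its first-order frame correspondent is forall x forall y forall z (Rxy & Ryz -> Rxz).
A: fails — Rno and Ron but not Rnn.
B: ✓.
C: fails — Rw3w2 and Rw2w0 but not Rw3w0.
D: fails — R10 and R03 but not R13.
Valid on: B.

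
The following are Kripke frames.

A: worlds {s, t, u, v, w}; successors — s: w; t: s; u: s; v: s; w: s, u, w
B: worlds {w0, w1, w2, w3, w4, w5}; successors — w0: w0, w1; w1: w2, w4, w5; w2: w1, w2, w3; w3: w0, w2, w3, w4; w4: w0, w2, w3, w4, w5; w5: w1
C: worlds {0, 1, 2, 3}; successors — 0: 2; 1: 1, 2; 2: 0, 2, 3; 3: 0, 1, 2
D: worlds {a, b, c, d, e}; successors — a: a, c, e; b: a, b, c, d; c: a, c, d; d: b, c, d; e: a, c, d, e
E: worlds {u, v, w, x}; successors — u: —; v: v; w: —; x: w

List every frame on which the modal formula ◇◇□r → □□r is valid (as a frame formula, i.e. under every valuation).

E

The schema corresponds to a generalized confluence (Geach) condition: ∀x ∀y ∀z ((xR²y ∧ xR²z) → ∃w (yRw ∧ z = w)).
A: fails — sR²s, sR²s but no w* with sRw* and s=w*.
B: fails — w0R²w0, w0R²w2 but no w with w0Rw and w2=w.
C: fails — 0R²0, 0R²0 but no w with 0Rw and 0=w.
D: fails — aR²a, aR²d but no w with aRw and d=w.
E: ✓.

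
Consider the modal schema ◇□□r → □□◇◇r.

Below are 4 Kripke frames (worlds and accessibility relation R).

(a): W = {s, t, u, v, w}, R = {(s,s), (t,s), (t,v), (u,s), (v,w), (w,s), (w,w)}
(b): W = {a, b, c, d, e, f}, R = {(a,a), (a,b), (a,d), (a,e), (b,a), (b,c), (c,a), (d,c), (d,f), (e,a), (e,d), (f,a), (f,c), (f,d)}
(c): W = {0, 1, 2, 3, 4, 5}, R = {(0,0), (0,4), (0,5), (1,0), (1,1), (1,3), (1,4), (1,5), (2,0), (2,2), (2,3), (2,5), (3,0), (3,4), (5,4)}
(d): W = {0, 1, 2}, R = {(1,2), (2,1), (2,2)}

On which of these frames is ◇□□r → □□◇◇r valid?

(a), (b), (d)

The schema corresponds to a generalized confluence (Geach) condition: ∀x ∀y ∀z ((xRy ∧ xR²z) → ∃w (yR²w ∧ zR²w)).
(a): condition met.
(b): condition met.
(c): fails — 0R0, 0R²4 but no w with 0R²w and 4R²w.
(d): condition met.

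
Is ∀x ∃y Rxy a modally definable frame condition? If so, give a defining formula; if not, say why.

This is a Sahlqvist condition; the D axiom □q → ◇q defines it.
Suppose □q→◇q is valid. At any x set V(q)=W. Then □q at x, so ◇q at x, so x has a successor.

Yes, by □q → ◇q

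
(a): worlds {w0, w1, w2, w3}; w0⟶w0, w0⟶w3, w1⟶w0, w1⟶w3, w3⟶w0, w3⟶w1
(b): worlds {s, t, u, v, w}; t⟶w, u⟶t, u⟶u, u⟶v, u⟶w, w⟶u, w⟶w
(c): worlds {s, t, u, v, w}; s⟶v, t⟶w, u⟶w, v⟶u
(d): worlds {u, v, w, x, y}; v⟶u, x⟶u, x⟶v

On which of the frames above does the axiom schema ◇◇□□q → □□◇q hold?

(a)

This is the axiom for a generalized confluence (Geach) condition; its first-order frame correspondent is ∀x ∀y ∀z ((xR²y ∧ xR²z) → ∃w (yR²w ∧ zRw)).
(a): holds.
(b): fails — uR²t, uR²v but no w* with tR²w* and vRw*.
(c): fails — sR²u, sR²u but no w* with uR²w* and uRw*.
(d): fails — xR²u, xR²u but no t with uR²t and uRt.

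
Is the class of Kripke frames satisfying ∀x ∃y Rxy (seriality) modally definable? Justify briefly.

Yes: it is seriality, defined by the D schema □r → ◇r.

Yes — defined by □r → ◇r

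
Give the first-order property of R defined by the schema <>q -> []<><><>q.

forall x forall y forall z ((xRy & xRz) -> exists w (y = w & z R^3 w))

This is a Sahlqvist (Geach-type) schema ◇^1□^0q → □^1◇^3q.
Minimal-valuation argument: fix x; take any y with xR^1y and any z with xR^1z. Set V(q) to the set of worlds R-reachable from y in exactly 0 steps. Then □^0q holds at y, so the antecedent holds at x; validity forces ◇^3q at z, giving a w with zR^3w and yR^0w.
First-order correspondent: forall x forall y forall z ((xRy & xRz) -> exists w (y = w & z R^3 w)).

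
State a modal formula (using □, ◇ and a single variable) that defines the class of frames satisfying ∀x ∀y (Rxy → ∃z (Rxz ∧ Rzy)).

□□q → □q

This is density; the standard corresponding axiom is C4: □□q → □q.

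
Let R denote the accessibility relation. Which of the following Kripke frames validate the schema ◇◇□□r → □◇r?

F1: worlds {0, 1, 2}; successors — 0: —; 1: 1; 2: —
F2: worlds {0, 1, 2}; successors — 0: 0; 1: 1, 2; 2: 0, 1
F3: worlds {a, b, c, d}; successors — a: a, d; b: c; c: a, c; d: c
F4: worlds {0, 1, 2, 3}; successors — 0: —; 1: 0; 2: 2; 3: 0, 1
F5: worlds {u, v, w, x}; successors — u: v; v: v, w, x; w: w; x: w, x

The schema corresponds to a generalized confluence (Geach) condition: ∀x ∀y ∀z ((xR²y ∧ xRz) → ∃w (yR²w ∧ zRw)).
F1: holds.
F2: fails — 1R²0, 1R1 but no w with 0R²w and 1Rw.
F3: holds.
F4: fails — 3R²0, 3R0 but no w with 0R²w and 0Rw.
F5: holds.
Valid on: F1, F3, F5.

F1, F3, F5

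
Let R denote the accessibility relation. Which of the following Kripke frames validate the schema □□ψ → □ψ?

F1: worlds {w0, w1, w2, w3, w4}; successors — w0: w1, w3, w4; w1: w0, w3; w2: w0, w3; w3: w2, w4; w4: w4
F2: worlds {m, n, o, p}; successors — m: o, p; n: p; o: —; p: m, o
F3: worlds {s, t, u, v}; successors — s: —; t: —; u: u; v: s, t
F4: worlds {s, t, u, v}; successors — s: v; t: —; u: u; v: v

F4

The schema corresponds to density: ∀x ∀y (Rxy → ∃z (Rxz ∧ Rzy)).
F1: fails — Rw1w0 but no z with Rw1z and Rzw0.
F2: fails — Rpm but no z with Rpz and Rzm.
F3: fails — Rvt but no z with Rvz and Rzt.
F4: condition met.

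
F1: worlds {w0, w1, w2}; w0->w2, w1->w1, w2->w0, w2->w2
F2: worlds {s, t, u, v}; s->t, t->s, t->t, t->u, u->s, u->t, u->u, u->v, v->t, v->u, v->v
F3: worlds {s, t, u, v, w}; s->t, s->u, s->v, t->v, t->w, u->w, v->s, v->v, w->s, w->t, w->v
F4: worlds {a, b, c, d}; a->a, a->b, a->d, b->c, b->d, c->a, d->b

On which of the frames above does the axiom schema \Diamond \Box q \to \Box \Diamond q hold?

This is the axiom for convergence; its first-order frame correspondent is \forall x \forall y \forall z (Rxy \wedge Rxz \to \exists w (Ryw \wedge Rzw)).
F1: ✓.
F2: ✓.
F3: fails — Rsv and Rsu but v and u have no common successor.
F4: fails — Rab and Rad but b and d have no common successor.
Valid on: F1, F2.

F1, F2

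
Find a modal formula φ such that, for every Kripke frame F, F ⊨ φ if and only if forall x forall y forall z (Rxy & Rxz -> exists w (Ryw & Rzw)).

A defining formula is ◇□p → □◇p (the .2 axiom).
Suppose ◇□p→□◇p is valid. Take Rxy, Rxz and set V(p)={w : Ryw}. Then □p at y so ◇□p at x, so □◇p at x, so ◇p at z, giving w with Rzw and Ryw.

◇□p → □◇p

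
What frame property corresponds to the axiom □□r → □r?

Density

Suppose □□r→□r is valid. Take Rxy and set V(r)={w : xR²w}. Then □□r at x, so □r at x, so r at y, i.e. ∃z(Rxz∧Rzy).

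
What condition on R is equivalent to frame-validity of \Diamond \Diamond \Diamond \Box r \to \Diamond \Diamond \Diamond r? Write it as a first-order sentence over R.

This is a Sahlqvist (Geach-type) schema ◇^3□^1r → □^0◇^3r.
Minimal-valuation argument: fix x; take any y with xR^3y and any z with xR^0z. Set V(r) to the set of worlds R-reachable from y in exactly 1 step. Then □^1r holds at y, so the antecedent holds at x; validity forces ◇^3r at z, giving a w with zR^3w and yR^1w.
First-order correspondent: \forall x \forall y (x R^3 y \to \exists w (yRw \wedge x R^3 w)).

\forall x \forall y (x R^3 y \to \exists w (yRw \wedge x R^3 w))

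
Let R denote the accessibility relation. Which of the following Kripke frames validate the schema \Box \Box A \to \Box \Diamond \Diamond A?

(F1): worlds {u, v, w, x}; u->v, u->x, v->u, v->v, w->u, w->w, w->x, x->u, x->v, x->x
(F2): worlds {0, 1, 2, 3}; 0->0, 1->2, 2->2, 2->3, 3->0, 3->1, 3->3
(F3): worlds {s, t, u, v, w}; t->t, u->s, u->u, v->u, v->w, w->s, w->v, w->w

(F1), (F2)

The schema corresponds to a generalized confluence (Geach) condition: \forall x \forall z (xRz \to \exists w (x R^2 w \wedge z R^2 w)).
(F1): holds.
(F2): holds.
(F3): fails — uRs but no w* with uR²w* and sR²w*.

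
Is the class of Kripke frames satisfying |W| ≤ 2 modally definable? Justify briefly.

No

If a class were modally definable it would be closed under disjoint unions (Goldblatt–Thomason).
Any modal formula valid on each of 3 disjoint one-world frames is valid on their disjoint union (validity is preserved under disjoint unions). Each one-world frame has |W|=1≤2, but the union has |W|=3.
So the class is not modally definable.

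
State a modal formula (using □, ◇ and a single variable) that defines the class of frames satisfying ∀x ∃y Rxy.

□s → ◇s

This is seriality; the standard corresponding axiom is D: □s → ◇s.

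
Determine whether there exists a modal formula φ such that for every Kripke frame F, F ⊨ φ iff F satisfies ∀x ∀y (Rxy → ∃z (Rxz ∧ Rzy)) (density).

Yes — defined by □□p → □p

The condition is density. A defining modal formula is □□p → □p.
Suppose □□p→□p is valid. Take Rxy and set V(p)={w : xR²w}. Then □□p at x, so □p at x, so p at y, i.e. ∃z(Rxz∧Rzy).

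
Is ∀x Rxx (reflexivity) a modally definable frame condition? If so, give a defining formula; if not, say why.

Yes, by □p → p

Yes: it is reflexivity, defined by the T schema □p → p.
Suppose □p→p is valid. At any x set V(p)={w : Rxw}. Then □p holds at x, so p holds at x, i.e. Rxx.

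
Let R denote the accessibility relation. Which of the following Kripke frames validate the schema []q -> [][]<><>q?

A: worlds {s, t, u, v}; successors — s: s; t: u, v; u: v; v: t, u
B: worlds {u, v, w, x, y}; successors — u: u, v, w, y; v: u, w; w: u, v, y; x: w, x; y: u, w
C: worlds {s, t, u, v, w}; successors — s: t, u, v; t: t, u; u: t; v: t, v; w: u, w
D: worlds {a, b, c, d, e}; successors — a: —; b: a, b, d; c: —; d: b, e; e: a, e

Frame correspondent (Sahlqvist): forall x forall z (x R^2 z -> exists w (xRw & z R^2 w)) — i.e. a generalized confluence (Geach) condition.
A: fails — uR²u but no w with uRw and uR²w.
B: condition met.
C: condition met.
D: fails — bR²a but no w with bRw and aR²w.
Valid on: B, C.

B, C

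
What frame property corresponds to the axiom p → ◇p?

This is a form of the T axiom.
It corresponds to reflexivity: ∀x Rxx.

reflexivity: ∀x Rxx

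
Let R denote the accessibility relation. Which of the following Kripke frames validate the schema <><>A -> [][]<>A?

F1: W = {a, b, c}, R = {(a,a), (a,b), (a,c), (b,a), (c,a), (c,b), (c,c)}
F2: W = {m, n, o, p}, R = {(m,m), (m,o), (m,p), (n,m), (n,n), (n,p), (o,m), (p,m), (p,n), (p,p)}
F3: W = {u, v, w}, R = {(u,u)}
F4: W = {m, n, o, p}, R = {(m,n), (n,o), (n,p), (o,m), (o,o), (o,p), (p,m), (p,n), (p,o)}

Frame correspondent (Sahlqvist): forall x forall y forall z ((x R^2 y & x R^2 z) -> exists w (y = w & zRw)) — i.e. a generalized confluence (Geach) condition.
F1: fails — aR²b, aR²b but no w with b=w and bRw.
F2: fails — mR²n, mR²m but no w with n=w and mRw.
F3: satisfies the condition.
F4: fails — mR²p, mR²p but no w with p=w and pRw.
Valid on: F3.

F3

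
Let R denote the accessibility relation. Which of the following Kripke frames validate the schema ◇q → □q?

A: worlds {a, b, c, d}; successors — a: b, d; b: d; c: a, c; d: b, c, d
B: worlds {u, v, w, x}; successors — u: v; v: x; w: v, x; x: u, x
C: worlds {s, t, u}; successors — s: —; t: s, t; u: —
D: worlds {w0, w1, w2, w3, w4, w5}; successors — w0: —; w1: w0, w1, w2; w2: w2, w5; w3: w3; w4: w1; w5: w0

none

Frame correspondent (Sahlqvist): ∀x ∀y ∀z (Rxy ∧ Rxz → y = z) — i.e. partial functionality.
A: fails — a sees both b and d.
B: fails — w sees both v and x.
C: fails — t sees both s and t.
D: fails — w1 sees both w0 and w1.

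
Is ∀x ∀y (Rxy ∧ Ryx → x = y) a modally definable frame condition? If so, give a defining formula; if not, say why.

Not definable by any modal formula

Any modally definable frame class is closed under surjective bounded morphisms.
The 8-cycle (worlds a,b,c,d,e,f,g,h with a→b→c→d→e→f→g→h→a) is antisymmetric. Sending even-indexed worlds to s and odd-indexed worlds to t is a surjective bounded morphism onto the two-world frame with s↔t, which is not antisymmetric.
Hence antisymmetry is not modally definable.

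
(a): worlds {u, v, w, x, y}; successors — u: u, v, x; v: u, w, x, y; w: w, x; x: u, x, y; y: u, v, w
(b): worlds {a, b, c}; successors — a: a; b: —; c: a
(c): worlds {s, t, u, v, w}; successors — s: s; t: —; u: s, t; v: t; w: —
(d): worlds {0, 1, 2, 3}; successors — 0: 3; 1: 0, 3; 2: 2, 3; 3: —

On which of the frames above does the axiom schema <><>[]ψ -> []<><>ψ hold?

This is the axiom for a generalized confluence (Geach) condition; its first-order frame correspondent is forall x forall y forall z ((x R^2 y & xRz) -> exists w (yRw & z R^2 w)).
(a): holds.
(b): holds.
(c): fails — uR²s, uRt but no w* with sRw* and tR²w*.
(d): fails — 1R²3, 1R0 but no w with 3Rw and 0R²w.
Valid on: (a), (b).

(a), (b)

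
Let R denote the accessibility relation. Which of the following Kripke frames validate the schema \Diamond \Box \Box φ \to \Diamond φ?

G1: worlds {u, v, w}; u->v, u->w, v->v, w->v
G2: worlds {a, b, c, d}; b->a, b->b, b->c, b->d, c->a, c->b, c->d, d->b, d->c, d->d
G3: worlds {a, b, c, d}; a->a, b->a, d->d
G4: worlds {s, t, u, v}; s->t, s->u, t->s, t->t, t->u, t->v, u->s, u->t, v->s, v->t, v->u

G1, G3, G4

Frame correspondent (Sahlqvist): \forall x \forall y (xRy \to \exists w (y R^2 w \wedge xRw)) — i.e. a generalized confluence (Geach) condition.
G1: satisfies the condition.
G2: fails — bRa but no w with aR²w and bRw.
G3: satisfies the condition.
G4: satisfies the condition.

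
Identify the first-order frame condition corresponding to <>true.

◇⊤ holds at w iff w has a successor, so frame-validity of ◇⊤ is exactly seriality. Equivalently via □ψ → ◇ψ:
Suppose □ψ→◇ψ is valid. At any x set V(ψ)=W. Then □ψ at x, so ◇ψ at x, so x has a successor.

seriality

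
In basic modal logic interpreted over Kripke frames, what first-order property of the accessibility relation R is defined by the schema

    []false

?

emptiness of R

□⊥ is valid iff no world has any successor (otherwise □⊥ fails at any world with one).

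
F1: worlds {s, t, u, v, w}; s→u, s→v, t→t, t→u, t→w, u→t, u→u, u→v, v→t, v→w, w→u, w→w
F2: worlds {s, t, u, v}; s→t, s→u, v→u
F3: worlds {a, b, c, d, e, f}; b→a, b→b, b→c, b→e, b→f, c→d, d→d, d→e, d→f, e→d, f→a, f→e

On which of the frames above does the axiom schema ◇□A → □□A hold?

The schema corresponds to a generalized confluence (Geach) condition: ∀x ∀y ∀z ((xRy ∧ xR²z) → ∃w (yRw ∧ z = w)).
F1: fails — sRu, sR²w but no w* with uRw* and w=w*.
F2: ✓.
F3: fails — bRa, bR²a but no w with aRw and a=w.

F2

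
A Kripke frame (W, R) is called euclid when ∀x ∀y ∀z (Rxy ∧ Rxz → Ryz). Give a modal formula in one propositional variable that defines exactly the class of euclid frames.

The condition is the Euclidean property. The 5 schema ◇q → □◇q defines it.

◇q → □◇q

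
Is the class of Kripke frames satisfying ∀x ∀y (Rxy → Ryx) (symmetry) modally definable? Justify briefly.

The condition is symmetry. A defining modal formula is q → □◇q.
Suppose q→□◇q is valid. Take Rxy and set V(q)={x}. Then q at x, so □◇q at x, so ◇q at y, so some z with Ryz has q; z=x, i.e. Ryx.

Yes, by q → □◇q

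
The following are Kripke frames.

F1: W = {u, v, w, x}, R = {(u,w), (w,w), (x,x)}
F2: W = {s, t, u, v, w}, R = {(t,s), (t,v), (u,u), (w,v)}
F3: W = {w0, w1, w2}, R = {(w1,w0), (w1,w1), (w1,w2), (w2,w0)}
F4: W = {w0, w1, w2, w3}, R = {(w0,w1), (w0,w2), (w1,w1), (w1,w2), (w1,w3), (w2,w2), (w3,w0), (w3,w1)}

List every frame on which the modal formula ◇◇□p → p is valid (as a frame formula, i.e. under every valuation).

Frame correspondent (Sahlqvist): ∀x ∀y (xR²y → ∃w (yRw ∧ x = w)) — i.e. a generalized confluence (Geach) condition.
F1: fails — uR²w but no t with wRt and u=t.
F2: satisfies the condition.
F3: fails — w1R²w0 but no w with w0Rw and w1=w.
F4: fails — w0R²w1 but no w with w1Rw and w0=w.

F2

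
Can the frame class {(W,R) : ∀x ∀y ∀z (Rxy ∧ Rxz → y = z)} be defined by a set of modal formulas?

Yes — defined by ◇p → □p

The condition is partial functionality. A defining modal formula is ◇p → □p.
Suppose ◇p→□p is valid. Take Rxy, Rxz and set V(p)={y}. Then ◇p at x, so □p at x, so p at z, i.e. z=y.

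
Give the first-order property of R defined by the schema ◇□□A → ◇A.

This is a Sahlqvist (Geach-type) schema ◇^1□^2A → □^0◇^1A.
First-order correspondent: ∀x ∀y (xRy → ∃w (yR²w ∧ xRw)).

∀x ∀y (xRy → ∃w (yR²w ∧ xRw))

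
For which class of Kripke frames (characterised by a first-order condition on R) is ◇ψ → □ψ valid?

Suppose ◇ψ→□ψ is valid. Take Rxy, Rxz and set V(ψ)={y}. Then ◇ψ at x, so □ψ at x, so ψ at z, i.e. z=y.
The converse is a direct semantic check.
Frame condition: ∀x ∀y ∀z (Rxy ∧ Rxz → y = z).

partial functionality: ∀x ∀y ∀z (Rxy ∧ Rxz → y = z)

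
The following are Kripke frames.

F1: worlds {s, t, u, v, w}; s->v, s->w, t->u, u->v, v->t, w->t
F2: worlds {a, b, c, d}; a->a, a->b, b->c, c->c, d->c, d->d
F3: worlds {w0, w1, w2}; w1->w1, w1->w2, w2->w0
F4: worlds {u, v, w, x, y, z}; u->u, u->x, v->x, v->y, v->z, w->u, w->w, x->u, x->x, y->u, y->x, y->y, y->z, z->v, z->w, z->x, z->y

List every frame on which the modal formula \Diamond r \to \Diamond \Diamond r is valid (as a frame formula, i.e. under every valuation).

This is the axiom for a generalized confluence (Geach) condition; its first-order frame correspondent is \forall x \forall y (xRy \to \exists w (y = w \wedge x R^2 w)).
F1: fails — sRv but no w* with v=w* and sR²w*.
F2: ✓.
F3: fails — w2Rw0 but no w with w0=w and w2R²w.
F4: fails — zRv but no t with v=t and zR²t.

F2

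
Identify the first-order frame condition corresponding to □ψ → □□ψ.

Transitivity

Suppose □ψ→□□ψ is valid. Take Rxy, Ryz and set V(ψ)={w : Rxw}. Then □ψ at x, so □□ψ at x, so □ψ at y, so ψ at z, i.e. Rxz.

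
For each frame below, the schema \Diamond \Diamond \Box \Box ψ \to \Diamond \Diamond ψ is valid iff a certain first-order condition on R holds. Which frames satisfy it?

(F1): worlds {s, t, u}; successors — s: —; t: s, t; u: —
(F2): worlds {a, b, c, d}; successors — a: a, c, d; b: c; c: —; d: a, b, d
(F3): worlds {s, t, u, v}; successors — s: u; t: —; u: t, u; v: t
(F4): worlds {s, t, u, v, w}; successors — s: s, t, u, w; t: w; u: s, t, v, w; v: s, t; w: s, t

(F4)

This is the axiom for a generalized confluence (Geach) condition; its first-order frame correspondent is \forall x \forall y (x R^2 y \to \exists w (y R^2 w \wedge x R^2 w)).
(F1): fails — tR²s but no w with sR²w and tR²w.
(F2): fails — aR²b but no w with bR²w and aR²w.
(F3): fails — sR²t but no w with tR²w and sR²w.
(F4): satisfies the condition.
Valid on: (F4).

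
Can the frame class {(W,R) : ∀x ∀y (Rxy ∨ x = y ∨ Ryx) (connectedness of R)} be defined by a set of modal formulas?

Modal frame validity is preserved under disjoint unions.
Take 3 disjoint single-world reflexive frames: each is trivially connected, but their disjoint union has 3 worlds with no edge between distinct components, so it is not connected.
So the class is not modally definable.

No — not modally definable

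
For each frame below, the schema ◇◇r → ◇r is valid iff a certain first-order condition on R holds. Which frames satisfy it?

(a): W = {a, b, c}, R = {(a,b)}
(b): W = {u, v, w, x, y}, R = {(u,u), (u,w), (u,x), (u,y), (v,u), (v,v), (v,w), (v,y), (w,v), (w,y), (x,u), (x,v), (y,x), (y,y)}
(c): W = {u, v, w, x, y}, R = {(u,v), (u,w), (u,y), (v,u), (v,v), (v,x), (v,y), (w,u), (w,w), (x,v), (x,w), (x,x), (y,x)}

Frame correspondent (Sahlqvist): ∀x ∀y ∀z (Rxy ∧ Ryz → Rxz) — i.e. transitivity.
(a): satisfies the condition.
(b): fails — Ryx and Rxu but not Ryu.
(c): fails — Ruv and Rvu but not Ruu.

(a)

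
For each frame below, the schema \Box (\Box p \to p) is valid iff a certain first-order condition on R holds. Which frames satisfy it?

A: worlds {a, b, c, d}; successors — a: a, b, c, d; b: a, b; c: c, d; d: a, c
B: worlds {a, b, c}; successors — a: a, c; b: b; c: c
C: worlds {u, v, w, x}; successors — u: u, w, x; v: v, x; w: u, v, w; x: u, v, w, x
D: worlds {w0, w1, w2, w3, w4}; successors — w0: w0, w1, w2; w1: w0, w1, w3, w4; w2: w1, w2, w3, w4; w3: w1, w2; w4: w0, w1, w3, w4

B, C

Frame correspondent (Sahlqvist): \forall x \forall y (Rxy \to Ryy) — i.e. shift-reflexivity.
A: fails — Rcd but not Rdd.
B: condition met.
C: condition met.
D: fails — Rw1w3 but not Rw3w3.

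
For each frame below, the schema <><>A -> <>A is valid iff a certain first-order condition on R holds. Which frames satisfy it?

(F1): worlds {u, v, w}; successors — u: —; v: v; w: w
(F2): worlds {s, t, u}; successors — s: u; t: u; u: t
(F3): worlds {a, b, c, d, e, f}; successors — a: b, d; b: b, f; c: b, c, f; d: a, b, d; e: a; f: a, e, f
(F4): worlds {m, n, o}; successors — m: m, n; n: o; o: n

This is the axiom for transitivity; its first-order frame correspondent is forall x forall y forall z (Rxy & Ryz -> Rxz).
(F1): condition met.
(F2): fails — Rsu and Rut but not Rst.
(F3): fails — Rcf and Rfe but not Rce.
(F4): fails — Rno and Ron but not Rnn.
Valid on: (F1).

(F1)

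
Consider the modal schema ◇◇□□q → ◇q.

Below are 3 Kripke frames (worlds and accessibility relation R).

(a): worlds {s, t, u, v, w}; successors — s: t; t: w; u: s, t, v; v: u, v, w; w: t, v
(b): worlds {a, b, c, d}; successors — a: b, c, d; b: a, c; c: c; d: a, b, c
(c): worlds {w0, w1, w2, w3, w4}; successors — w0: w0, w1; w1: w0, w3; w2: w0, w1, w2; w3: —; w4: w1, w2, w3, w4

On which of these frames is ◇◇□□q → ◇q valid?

This is the axiom for a generalized confluence (Geach) condition; its first-order frame correspondent is ∀x ∀y (xR²y → ∃w (yR²w ∧ xRw)).
(a): fails — sR²w but no w* with wR²w* and sRw*.
(b): holds.
(c): fails — w0R²w3 but no w with w3R²w and w0Rw.

(b)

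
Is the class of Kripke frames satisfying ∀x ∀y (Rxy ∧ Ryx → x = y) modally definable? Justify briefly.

Not definable by any modal formula

If a class were modally definable it would be closed under surjective bounded morphisms (Goldblatt–Thomason).
The 4-cycle (worlds 0,1,2,3 with 0→1→2→3→0) is antisymmetric. Sending even-indexed worlds to • and odd-indexed worlds to ∘ is a surjective bounded morphism onto the two-world frame with •↔∘, which is not antisymmetric.
Hence antisymmetry is not modally definable.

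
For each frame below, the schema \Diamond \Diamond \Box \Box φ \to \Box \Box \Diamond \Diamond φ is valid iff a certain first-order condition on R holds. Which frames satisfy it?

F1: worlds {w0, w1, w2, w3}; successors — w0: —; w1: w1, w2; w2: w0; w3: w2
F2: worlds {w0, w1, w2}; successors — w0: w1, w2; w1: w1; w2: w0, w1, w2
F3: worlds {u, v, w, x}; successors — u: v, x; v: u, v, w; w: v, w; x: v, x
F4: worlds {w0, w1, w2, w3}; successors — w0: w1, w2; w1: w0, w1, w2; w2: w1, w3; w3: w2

This is the axiom for a generalized confluence (Geach) condition; its first-order frame correspondent is \forall x \forall y \forall z ((x R^2 y \wedge x R^2 z) \to \exists w (y R^2 w \wedge z R^2 w)).
F1: fails — w1R²w0, w1R²w0 but no w with w0R²w and w0R²w.
F2: ✓.
F3: ✓.
F4: ✓.
Valid on: F2, F3, F4.

F2, F3, F4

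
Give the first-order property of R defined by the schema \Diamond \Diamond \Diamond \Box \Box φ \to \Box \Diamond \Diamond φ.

This is a Sahlqvist (Geach-type) schema ◇^3□^2φ → □^1◇^2φ.
First-order correspondent: \forall x \forall y \forall z ((x R^3 y \wedge xRz) \to \exists w (y R^2 w \wedge z R^2 w)).

\forall x \forall y \forall z ((x R^3 y \wedge xRz) \to \exists w (y R^2 w \wedge z R^2 w))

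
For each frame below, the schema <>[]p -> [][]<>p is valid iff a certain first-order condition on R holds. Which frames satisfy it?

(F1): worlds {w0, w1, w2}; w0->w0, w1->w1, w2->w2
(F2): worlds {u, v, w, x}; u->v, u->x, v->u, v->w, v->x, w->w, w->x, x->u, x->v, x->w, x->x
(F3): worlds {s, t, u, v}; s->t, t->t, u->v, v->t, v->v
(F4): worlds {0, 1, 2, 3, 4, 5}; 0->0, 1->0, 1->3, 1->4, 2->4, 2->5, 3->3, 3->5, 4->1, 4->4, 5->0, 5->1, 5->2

(F1), (F2), (F3)

This is the axiom for a generalized confluence (Geach) condition; its first-order frame correspondent is forall x forall y forall z ((xRy & x R^2 z) -> exists w (yRw & zRw)).
(F1): holds.
(F2): holds.
(F3): holds.
(F4): fails — 1R0, 1R²3 but no w with 0Rw and 3Rw.
Valid on: (F1), (F2), (F3).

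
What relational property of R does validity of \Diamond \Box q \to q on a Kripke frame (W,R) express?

Symmetry

Equivalently (dual form): q → □◇q.
Suppose q→□◇q is valid. Take Rxy and set V(q)={x}. Then q at x, so □◇q at x, so ◇q at y, so some z with Ryz has q; z=x, i.e. Ryx.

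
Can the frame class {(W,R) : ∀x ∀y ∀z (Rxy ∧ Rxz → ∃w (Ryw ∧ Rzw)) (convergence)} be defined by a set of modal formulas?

Yes: it is convergence, defined by the .2 schema ◇□p → □◇p.
Suppose ◇□p→□◇p is valid. Take Rxy, Rxz and set V(p)={w : Ryw}. Then □p at y so ◇□p at x, so □◇p at x, so ◇p at z, giving w with Rzw and Ryw.

Yes — defined by ◇□p → □◇p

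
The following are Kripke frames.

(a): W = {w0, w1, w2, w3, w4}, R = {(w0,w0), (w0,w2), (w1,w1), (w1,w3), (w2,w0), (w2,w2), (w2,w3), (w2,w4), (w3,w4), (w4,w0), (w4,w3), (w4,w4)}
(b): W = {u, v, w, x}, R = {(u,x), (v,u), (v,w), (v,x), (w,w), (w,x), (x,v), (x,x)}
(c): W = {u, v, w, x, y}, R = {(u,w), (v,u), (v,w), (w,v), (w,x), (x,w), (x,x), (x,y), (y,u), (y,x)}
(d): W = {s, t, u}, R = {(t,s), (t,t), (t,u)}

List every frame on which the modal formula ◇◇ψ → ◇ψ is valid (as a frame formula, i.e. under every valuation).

The schema corresponds to a generalized confluence (Geach) condition: ∀x ∀y (xR²y → ∃w (y = w ∧ xRw)).
(a): fails — w0R²w3 but no w with w3=w and w0Rw.
(b): fails — uR²v but no t with v=t and uRt.
(c): fails — uR²v but no t with v=t and uRt.
(d): condition met.

(d)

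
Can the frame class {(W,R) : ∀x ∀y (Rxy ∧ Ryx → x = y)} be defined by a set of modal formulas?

Not definable by any modal formula

Modal frame validity is preserved under surjective bounded morphisms.
The 6-cycle (worlds w0,w1,w2,w3,w4,w5 with w0→w1→w2→w3→w4→w5→w0) is antisymmetric. Sending even-indexed worlds to • and odd-indexed worlds to ∘ is a surjective bounded morphism onto the two-world frame with •↔∘, which is not antisymmetric.
So the class is not modally definable.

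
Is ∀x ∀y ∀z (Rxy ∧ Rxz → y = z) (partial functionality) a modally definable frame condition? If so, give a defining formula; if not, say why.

Yes, by ◇r → □r

This is a Sahlqvist condition; the CD axiom ◇r → □r defines it.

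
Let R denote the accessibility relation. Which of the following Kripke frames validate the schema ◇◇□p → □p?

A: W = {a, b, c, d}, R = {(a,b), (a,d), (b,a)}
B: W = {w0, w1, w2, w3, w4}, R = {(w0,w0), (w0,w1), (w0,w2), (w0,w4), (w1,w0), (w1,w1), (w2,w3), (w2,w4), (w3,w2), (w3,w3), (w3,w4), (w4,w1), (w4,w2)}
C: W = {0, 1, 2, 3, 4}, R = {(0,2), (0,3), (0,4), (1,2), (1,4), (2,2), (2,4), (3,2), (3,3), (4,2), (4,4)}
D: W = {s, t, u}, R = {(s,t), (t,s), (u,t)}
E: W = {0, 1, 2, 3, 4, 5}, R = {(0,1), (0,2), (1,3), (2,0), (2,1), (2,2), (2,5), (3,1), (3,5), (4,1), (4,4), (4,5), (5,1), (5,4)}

D

The schema corresponds to a generalized confluence (Geach) condition: ∀x ∀y ∀z ((xR²y ∧ xRz) → ∃w (yRw ∧ z = w)).
A: fails — bR²d, bRa but no w with dRw and a=w.
B: fails — w0R²w1, w0Rw2 but no w with w1Rw and w2=w.
C: fails — 0R²2, 0R3 but no w with 2Rw and 3=w.
D: condition met.
E: fails — 0R²1, 0R1 but no w with 1Rw and 1=w.
Valid on: D.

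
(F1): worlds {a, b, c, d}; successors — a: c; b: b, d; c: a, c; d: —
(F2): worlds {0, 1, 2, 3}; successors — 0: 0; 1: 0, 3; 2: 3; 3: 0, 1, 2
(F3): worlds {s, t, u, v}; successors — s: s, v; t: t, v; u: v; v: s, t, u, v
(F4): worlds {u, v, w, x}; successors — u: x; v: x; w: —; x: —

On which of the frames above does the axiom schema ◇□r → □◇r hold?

The schema corresponds to convergence: ∀x ∀y ∀z (Rxy ∧ Rxz → ∃w (Ryw ∧ Rzw)).
(F1): fails — Rbb and Rbd but b and d have no common successor.
(F2): fails — R32 and R30 but 2 and 0 have no common successor.
(F3): holds.
(F4): fails — Rux and Rux but x and x have no common successor.
Valid on: (F3).

(F3)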